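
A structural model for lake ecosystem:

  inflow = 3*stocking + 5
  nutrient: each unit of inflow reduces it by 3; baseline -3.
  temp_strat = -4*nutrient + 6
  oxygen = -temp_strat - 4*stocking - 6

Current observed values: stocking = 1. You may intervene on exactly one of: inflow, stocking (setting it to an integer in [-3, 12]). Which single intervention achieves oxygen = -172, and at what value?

set inflow = 12

Intervening on inflow: with other inputs at their observed values, oxygen = -12*inflow - 28. Solving for -172 gives inflow = 12, within [-3, 12].
Intervening on stocking: oxygen = -40*stocking - 84. Reaching -172 requires stocking = 11/5, not an integer.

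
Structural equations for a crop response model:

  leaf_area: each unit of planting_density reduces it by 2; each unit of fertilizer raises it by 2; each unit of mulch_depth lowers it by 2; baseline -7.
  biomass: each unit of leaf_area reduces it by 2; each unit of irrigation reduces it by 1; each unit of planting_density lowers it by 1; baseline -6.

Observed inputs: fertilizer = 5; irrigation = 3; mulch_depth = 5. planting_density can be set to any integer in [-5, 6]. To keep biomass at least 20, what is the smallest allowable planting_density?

Substituting into the leaf_area equation gives leaf_area = -2*planting_density - 7.
Substituting into the biomass equation gives biomass = 3*planting_density + 5.
Require 3*planting_density + 5 ≥ 20, so planting_density ≥ 5.
The smallest integer in [-5, 6] satisfying this is 5.

planting_density = 5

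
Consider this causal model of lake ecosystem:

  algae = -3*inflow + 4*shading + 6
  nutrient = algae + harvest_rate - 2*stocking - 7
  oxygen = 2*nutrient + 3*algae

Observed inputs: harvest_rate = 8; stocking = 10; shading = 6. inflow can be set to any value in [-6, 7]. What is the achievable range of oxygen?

Substituting into the algae equation gives algae = -3*inflow + 30.
Substituting into the nutrient equation gives nutrient = -3*inflow + 11.
Substituting into the oxygen equation gives oxygen = -15*inflow + 112.
Linear in inflow, so extremes are at the endpoints: inflow = -6 gives oxygen = 202; inflow = 7 gives oxygen = 7.

7 to 202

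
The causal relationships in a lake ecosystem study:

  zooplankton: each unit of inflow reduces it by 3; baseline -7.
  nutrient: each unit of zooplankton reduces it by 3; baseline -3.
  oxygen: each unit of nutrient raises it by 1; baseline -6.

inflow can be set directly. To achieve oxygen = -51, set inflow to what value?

Substituting into the nutrient equation gives nutrient = 9*inflow + 18.
This gives oxygen = 9*inflow + 12.
Solve 9*inflow + 12 = -51: inflow = (-51 - 12) / 9 = -7.

inflow = -7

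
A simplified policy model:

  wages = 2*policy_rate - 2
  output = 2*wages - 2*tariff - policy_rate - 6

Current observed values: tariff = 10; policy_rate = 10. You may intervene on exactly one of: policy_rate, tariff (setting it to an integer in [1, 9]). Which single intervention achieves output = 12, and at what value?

Intervening on policy_rate: output = 3*policy_rate - 30. Reaching 12 requires policy_rate = 14, outside [1, 9].
Intervening on tariff: with other inputs at their observed values, output = -2*tariff + 20. Solving for 12 gives tariff = 4, within [1, 9].

set tariff = 4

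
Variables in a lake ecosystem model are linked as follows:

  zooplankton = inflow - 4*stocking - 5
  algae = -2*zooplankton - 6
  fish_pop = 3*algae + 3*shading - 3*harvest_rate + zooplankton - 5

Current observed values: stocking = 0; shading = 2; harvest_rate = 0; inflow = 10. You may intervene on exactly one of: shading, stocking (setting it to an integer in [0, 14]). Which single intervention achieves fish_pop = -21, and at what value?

Intervening on shading: with other inputs at their observed values, fish_pop = 3*shading - 48. Solving for -21 gives shading = 9, within [0, 14].
Intervening on stocking: fish_pop = 20*stocking - 42. Reaching -21 requires stocking = 21/20, not an integer.

set shading = 9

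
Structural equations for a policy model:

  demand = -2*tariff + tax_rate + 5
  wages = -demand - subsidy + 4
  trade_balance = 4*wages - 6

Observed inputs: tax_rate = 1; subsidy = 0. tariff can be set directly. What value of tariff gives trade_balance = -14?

tariff = 0

Substituting into the demand equation gives demand = -2*tariff + 6.
wages becomes 2*tariff - 2.
Substituting into the trade_balance equation gives trade_balance = 8*tariff - 14.
Solve 8*tariff - 14 = -14: tariff = (-14 + 14) / 8 = 0.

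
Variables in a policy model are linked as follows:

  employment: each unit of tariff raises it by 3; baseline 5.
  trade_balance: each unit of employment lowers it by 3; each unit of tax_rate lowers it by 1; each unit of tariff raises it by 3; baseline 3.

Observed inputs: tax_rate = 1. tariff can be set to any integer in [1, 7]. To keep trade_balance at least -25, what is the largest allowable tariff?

Substituting into the trade_balance equation gives trade_balance = -6*tariff - 13.
Require -6*tariff - 13 ≥ -25, so tariff ≤ 2.
The largest integer in [1, 7] satisfying this is 2.

tariff = 2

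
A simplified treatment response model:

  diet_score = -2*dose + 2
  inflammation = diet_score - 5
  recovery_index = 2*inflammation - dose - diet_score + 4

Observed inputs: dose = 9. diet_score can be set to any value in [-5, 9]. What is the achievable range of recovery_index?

Intervening on diet_score fixes its value directly, overriding its dependence on dose.
Substituting into the recovery_index equation gives recovery_index = diet_score - 15.
Linear in diet_score, so extremes are at the endpoints: diet_score = -5 gives recovery_index = -20; diet_score = 9 gives recovery_index = -6.

-20 to -6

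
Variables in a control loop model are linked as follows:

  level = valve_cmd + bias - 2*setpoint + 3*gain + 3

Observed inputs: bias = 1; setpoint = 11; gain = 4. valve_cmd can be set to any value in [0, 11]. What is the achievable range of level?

Substituting into the level equation gives level = valve_cmd - 6.
Linear in valve_cmd, so extremes are at the endpoints: valve_cmd = 0 gives level = -6; valve_cmd = 11 gives level = 5.

-6 to 5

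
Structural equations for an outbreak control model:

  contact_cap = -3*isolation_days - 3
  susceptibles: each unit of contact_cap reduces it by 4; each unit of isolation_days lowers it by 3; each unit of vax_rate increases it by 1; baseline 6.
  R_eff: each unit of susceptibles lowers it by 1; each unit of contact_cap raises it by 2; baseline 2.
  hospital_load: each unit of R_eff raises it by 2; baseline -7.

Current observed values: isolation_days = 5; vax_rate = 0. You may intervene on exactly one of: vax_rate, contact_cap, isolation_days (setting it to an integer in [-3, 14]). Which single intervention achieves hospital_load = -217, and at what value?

Intervening on vax_rate: with other inputs at their observed values, hospital_load = -2*vax_rate - 201. Solving for -217 gives vax_rate = 8, within [-3, 14].
Intervening on contact_cap: hospital_load = 12*contact_cap + 15. Reaching -217 requires contact_cap = -58/3, not an integer.
Intervening on isolation_days: hospital_load = -30*isolation_days - 51. Reaching -217 requires isolation_days = 83/15, not an integer.

set vax_rate = 8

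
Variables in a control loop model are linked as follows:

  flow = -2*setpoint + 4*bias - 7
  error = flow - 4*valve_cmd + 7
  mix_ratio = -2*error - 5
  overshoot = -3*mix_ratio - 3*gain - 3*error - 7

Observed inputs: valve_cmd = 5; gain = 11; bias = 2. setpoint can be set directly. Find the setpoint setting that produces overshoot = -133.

setpoint = 12

Substituting into the flow equation gives flow = -2*setpoint + 1.
Substituting into the error equation gives error = -2*setpoint - 12.
Substituting into the mix_ratio equation gives mix_ratio = 4*setpoint + 19.
So overshoot = -6*setpoint - 61.
Solve -6*setpoint - 61 = -133: setpoint = (-133 + 61) / -6 = 12.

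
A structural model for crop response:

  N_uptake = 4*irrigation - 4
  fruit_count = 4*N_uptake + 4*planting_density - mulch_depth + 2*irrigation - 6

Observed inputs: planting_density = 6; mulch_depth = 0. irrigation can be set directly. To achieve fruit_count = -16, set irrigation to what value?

irrigation = -1

Substituting into the fruit_count equation gives fruit_count = 18*irrigation + 2.
Solve 18*irrigation + 2 = -16: irrigation = (-16 - 2) / 18 = -1.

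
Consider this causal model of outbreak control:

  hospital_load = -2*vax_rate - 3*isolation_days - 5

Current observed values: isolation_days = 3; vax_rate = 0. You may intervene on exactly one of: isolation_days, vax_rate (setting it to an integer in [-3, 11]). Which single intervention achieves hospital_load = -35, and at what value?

Intervening on isolation_days: with other inputs at their observed values, hospital_load = -3*isolation_days - 5. Solving for -35 gives isolation_days = 10, within [-3, 11].
Intervening on vax_rate: hospital_load = -2*vax_rate - 14. Reaching -35 requires vax_rate = 21/2, not an integer.

set isolation_days = 10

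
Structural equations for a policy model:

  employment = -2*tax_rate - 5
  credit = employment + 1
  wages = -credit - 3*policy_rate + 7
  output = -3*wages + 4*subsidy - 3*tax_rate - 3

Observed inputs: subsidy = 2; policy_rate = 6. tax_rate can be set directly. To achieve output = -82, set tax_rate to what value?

Substituting into the credit equation gives credit = -2*tax_rate - 4.
Substituting into the wages equation gives wages = 2*tax_rate - 7.
So output = -9*tax_rate + 26.
Solve -9*tax_rate + 26 = -82: tax_rate = (-82 - 26) / -9 = 12.

tax_rate = 12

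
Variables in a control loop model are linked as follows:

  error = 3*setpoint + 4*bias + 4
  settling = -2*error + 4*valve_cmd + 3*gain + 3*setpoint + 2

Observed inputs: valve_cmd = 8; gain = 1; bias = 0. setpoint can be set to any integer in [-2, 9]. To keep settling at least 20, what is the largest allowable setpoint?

Substituting into the error equation gives error = 3*setpoint + 4.
So settling = -3*setpoint + 29.
Require -3*setpoint + 29 ≥ 20, so setpoint ≤ 3.
The largest integer in [-2, 9] satisfying this is 3.

setpoint = 3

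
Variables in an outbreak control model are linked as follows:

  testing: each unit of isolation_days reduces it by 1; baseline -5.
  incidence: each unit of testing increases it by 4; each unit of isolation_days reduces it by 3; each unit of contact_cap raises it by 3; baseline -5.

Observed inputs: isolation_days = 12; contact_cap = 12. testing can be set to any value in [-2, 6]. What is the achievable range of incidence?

Intervening on testing fixes its value directly, overriding its dependence on isolation_days.
Substituting into the incidence equation gives incidence = 4*testing - 5.
Linear in testing, so extremes are at the endpoints: testing = -2 gives incidence = -13; testing = 6 gives incidence = 19.

-13 to 19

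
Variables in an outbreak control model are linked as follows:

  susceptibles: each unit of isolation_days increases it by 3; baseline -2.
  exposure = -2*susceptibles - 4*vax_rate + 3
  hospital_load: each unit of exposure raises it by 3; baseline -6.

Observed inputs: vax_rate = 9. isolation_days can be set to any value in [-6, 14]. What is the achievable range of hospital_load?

-345 to 15

Substituting into the exposure equation gives exposure = -6*isolation_days - 29.
Substituting into the hospital_load equation gives hospital_load = -18*isolation_days - 93.
Linear in isolation_days, so extremes are at the endpoints: isolation_days = -6 gives hospital_load = 15; isolation_days = 14 gives hospital_load = -345.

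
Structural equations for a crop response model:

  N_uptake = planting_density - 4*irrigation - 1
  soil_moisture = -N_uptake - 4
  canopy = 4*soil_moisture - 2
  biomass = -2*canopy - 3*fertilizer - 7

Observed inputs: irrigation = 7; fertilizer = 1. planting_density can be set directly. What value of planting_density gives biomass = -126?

planting_density = 10

Substituting into the N_uptake equation gives N_uptake = planting_density - 29.
This gives soil_moisture = -planting_density + 25.
So canopy = -4*planting_density + 98.
So biomass = 8*planting_density - 206.
Solve 8*planting_density - 206 = -126: planting_density = (-126 + 206) / 8 = 10.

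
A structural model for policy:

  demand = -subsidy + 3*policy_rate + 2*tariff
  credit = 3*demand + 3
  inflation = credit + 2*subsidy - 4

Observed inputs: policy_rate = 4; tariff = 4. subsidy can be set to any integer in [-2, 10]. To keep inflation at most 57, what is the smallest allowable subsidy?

Substituting into the demand equation gives demand = -subsidy + 20.
credit becomes -3*subsidy + 63.
This gives inflation = -subsidy + 59.
Require -subsidy + 59 ≤ 57, so subsidy ≥ 2.
The smallest integer in [-2, 10] satisfying this is 2.

subsidy = 2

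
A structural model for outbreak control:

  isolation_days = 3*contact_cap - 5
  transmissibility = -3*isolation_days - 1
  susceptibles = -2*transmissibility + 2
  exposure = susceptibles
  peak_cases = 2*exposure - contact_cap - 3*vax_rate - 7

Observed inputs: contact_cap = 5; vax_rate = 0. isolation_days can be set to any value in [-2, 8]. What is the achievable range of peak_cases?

Intervening on isolation_days fixes its value directly, overriding its dependence on contact_cap.
Substituting into the susceptibles equation gives susceptibles = 6*isolation_days + 4.
exposure becomes 6*isolation_days + 4.
This gives peak_cases = 12*isolation_days - 4.
Linear in isolation_days, so extremes are at the endpoints: isolation_days = -2 gives peak_cases = -28; isolation_days = 8 gives peak_cases = 92.

-28 to 92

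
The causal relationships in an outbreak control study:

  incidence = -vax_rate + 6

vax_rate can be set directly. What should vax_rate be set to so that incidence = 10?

Solve -vax_rate + 6 = 10: vax_rate = (10 - 6) / -1 = -4.

vax_rate = -4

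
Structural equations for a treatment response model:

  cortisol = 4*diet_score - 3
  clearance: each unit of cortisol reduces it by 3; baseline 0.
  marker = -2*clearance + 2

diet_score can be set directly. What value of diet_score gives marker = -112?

diet_score = -4

Substituting into the clearance equation gives clearance = -12*diet_score + 9.
marker becomes 24*diet_score - 16.
Solve 24*diet_score - 16 = -112: diet_score = (-112 + 16) / 24 = -4.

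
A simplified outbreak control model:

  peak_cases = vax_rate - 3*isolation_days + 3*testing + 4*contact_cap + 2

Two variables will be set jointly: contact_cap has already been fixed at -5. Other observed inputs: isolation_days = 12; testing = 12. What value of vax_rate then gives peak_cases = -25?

vax_rate = -7

With contact_cap held at -5:
Substituting into the peak_cases equation gives peak_cases = vax_rate - 18.
Solve vax_rate - 18 = -25: vax_rate = (-25 + 18) / 1 = -7.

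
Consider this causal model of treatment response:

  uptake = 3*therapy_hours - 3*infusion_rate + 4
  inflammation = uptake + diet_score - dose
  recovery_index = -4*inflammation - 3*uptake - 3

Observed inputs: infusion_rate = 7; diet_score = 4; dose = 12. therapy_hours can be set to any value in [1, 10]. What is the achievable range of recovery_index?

-62 to 127

Substituting into the uptake equation gives uptake = 3*therapy_hours - 17.
Substituting into the inflammation equation gives inflammation = 3*therapy_hours - 25.
Substituting into the recovery_index equation gives recovery_index = -21*therapy_hours + 148.
Linear in therapy_hours, so extremes are at the endpoints: therapy_hours = 1 gives recovery_index = 127; therapy_hours = 10 gives recovery_index = -62.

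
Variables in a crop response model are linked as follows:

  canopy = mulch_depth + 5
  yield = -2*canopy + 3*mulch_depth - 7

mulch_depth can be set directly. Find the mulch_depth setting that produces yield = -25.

Substituting into the yield equation gives yield = mulch_depth - 17.
Solve mulch_depth - 17 = -25: mulch_depth = (-25 + 17) / 1 = -8.

mulch_depth = -8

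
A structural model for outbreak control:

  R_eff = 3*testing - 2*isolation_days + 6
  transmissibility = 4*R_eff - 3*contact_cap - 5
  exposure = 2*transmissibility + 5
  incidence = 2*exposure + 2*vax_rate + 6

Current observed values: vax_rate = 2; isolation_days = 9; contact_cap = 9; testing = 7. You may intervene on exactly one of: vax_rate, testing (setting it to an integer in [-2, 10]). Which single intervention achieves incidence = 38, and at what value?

Intervening on vax_rate: with other inputs at their observed values, incidence = 2*vax_rate + 32. Solving for 38 gives vax_rate = 3, within [-2, 10].
Intervening on testing: incidence = 48*testing - 300. Reaching 38 requires testing = 169/24, not an integer.

set vax_rate = 3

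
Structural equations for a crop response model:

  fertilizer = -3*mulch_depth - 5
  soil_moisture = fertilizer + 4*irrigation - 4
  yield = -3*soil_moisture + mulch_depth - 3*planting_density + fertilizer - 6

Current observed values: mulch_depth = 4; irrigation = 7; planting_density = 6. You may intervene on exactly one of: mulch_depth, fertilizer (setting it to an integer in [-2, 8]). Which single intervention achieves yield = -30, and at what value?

set mulch_depth = 8

Intervening on mulch_depth: with other inputs at their observed values, yield = 7*mulch_depth - 86. Solving for -30 gives mulch_depth = 8, within [-2, 8].
Intervening on fertilizer: yield = -2*fertilizer - 92. Reaching -30 requires fertilizer = -31, outside [-2, 8].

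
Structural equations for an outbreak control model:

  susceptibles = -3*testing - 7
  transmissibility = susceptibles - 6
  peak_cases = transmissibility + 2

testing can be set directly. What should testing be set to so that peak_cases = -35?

testing = 8

Substituting into the transmissibility equation gives transmissibility = -3*testing - 13.
Substituting into the peak_cases equation gives peak_cases = -3*testing - 11.
Solve -3*testing - 11 = -35: testing = (-35 + 11) / -3 = 8.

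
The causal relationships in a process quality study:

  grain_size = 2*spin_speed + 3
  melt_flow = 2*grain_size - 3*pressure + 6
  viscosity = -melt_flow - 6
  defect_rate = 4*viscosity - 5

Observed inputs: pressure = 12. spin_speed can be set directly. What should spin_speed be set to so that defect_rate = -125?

Substituting into the melt_flow equation gives melt_flow = 4*spin_speed - 24.
Substituting into the viscosity equation gives viscosity = -4*spin_speed + 18.
defect_rate becomes -16*spin_speed + 67.
Solve -16*spin_speed + 67 = -125: spin_speed = (-125 - 67) / -16 = 12.

spin_speed = 12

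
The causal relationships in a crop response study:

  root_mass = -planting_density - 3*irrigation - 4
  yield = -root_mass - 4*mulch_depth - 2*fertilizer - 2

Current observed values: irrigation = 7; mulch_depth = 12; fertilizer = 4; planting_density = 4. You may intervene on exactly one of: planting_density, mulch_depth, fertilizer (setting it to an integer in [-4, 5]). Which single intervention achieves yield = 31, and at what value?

set mulch_depth = -3

Intervening on planting_density: yield = planting_density - 33. Reaching 31 requires planting_density = 64, outside [-4, 5].
Intervening on mulch_depth: with other inputs at their observed values, yield = -4*mulch_depth + 19. Solving for 31 gives mulch_depth = -3, within [-4, 5].
Intervening on fertilizer: yield = -2*fertilizer - 21. Reaching 31 requires fertilizer = -26, outside [-4, 5].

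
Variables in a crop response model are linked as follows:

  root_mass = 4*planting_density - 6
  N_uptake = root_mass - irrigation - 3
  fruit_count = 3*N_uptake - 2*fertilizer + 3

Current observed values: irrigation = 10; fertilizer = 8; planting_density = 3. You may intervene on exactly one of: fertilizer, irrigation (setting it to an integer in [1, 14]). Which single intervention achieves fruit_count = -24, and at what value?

Intervening on fertilizer: with other inputs at their observed values, fruit_count = -2*fertilizer - 18. Solving for -24 gives fertilizer = 3, within [1, 14].
Intervening on irrigation: fruit_count = -3*irrigation - 4. Reaching -24 requires irrigation = 20/3, not an integer.

set fertilizer = 3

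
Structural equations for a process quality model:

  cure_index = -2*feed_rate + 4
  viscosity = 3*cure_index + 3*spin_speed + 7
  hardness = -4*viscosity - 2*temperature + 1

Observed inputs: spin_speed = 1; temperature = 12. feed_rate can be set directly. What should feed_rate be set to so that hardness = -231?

feed_rate = -5

Substituting into the viscosity equation gives viscosity = -6*feed_rate + 22.
hardness becomes 24*feed_rate - 111.
Solve 24*feed_rate - 111 = -231: feed_rate = (-231 + 111) / 24 = -5.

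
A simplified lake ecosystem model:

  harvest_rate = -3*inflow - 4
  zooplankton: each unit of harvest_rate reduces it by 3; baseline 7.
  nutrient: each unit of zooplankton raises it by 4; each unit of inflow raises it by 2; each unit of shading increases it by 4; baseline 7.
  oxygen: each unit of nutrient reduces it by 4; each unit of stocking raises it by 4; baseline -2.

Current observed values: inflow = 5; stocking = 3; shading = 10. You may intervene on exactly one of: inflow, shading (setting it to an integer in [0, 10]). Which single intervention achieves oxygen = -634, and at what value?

Intervening on inflow: with other inputs at their observed values, oxygen = -152*inflow - 482. Solving for -634 gives inflow = 1, within [0, 10].
Intervening on shading: oxygen = -16*shading - 1082. Reaching -634 requires shading = -28, outside [0, 10].

set inflow = 1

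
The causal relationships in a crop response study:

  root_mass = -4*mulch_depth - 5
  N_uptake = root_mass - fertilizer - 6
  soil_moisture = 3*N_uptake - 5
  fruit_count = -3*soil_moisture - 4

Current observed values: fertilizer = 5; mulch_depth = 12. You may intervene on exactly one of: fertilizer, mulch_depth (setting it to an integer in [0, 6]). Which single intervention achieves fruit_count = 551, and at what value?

set fertilizer = 1

Intervening on fertilizer: with other inputs at their observed values, fruit_count = 9*fertilizer + 542. Solving for 551 gives fertilizer = 1, within [0, 6].
Intervening on mulch_depth: fruit_count = 36*mulch_depth + 155. Reaching 551 requires mulch_depth = 11, outside [0, 6].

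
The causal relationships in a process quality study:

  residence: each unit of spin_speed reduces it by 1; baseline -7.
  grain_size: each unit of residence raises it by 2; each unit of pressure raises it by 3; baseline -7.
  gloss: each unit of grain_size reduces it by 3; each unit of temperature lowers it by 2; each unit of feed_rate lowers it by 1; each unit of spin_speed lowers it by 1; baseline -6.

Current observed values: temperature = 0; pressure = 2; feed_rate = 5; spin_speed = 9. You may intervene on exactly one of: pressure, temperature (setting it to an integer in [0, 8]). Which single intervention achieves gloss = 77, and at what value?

Intervening on pressure: gloss = -9*pressure + 97. Reaching 77 requires pressure = 20/9, not an integer.
Intervening on temperature: with other inputs at their observed values, gloss = -2*temperature + 79. Solving for 77 gives temperature = 1, within [0, 8].

set temperature = 1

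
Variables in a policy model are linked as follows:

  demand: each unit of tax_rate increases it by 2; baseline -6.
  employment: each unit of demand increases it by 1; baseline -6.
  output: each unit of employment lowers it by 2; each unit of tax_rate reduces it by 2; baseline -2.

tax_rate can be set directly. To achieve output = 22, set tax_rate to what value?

tax_rate = 0

Substituting into the employment equation gives employment = 2*tax_rate - 12.
Substituting into the output equation gives output = -6*tax_rate + 22.
Solve -6*tax_rate + 22 = 22: tax_rate = (22 - 22) / -6 = 0.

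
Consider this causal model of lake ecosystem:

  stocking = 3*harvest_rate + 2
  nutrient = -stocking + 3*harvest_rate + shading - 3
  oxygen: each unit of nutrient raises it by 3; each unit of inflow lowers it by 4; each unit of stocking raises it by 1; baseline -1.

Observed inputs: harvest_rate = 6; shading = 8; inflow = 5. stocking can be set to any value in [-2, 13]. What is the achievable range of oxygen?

22 to 52

Intervening on stocking fixes its value directly, overriding its dependence on harvest_rate.
Substituting into the nutrient equation gives nutrient = -stocking + 23.
Substituting into the oxygen equation gives oxygen = -2*stocking + 48.
Linear in stocking, so extremes are at the endpoints: stocking = -2 gives oxygen = 52; stocking = 13 gives oxygen = 22.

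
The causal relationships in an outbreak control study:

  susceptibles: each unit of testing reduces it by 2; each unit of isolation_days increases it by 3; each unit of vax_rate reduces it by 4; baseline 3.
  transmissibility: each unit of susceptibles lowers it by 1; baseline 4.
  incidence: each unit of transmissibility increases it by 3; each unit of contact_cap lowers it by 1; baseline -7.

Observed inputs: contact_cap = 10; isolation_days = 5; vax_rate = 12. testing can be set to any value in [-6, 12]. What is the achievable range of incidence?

49 to 157

Substituting into the susceptibles equation gives susceptibles = -2*testing - 30.
Substituting into the transmissibility equation gives transmissibility = 2*testing + 34.
Substituting into the incidence equation gives incidence = 6*testing + 85.
Linear in testing, so extremes are at the endpoints: testing = -6 gives incidence = 49; testing = 12 gives incidence = 157.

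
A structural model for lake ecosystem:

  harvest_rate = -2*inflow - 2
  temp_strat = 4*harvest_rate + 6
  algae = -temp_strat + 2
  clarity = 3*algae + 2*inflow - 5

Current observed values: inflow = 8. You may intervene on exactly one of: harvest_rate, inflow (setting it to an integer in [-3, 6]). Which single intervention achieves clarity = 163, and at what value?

set inflow = 6

Intervening on harvest_rate: clarity = -12*harvest_rate - 1. Reaching 163 requires harvest_rate = -41/3, not an integer.
Intervening on inflow: with other inputs at their observed values, clarity = 26*inflow + 7. Solving for 163 gives inflow = 6, within [-3, 6].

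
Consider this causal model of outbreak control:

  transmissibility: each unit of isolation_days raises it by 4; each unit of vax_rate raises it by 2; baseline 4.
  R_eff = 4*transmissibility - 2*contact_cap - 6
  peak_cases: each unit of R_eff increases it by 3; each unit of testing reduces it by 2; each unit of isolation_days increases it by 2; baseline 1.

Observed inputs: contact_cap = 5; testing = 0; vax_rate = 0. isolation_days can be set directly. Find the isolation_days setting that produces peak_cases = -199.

isolation_days = -4

Substituting into the transmissibility equation gives transmissibility = 4*isolation_days + 4.
This gives R_eff = 16*isolation_days.
This gives peak_cases = 50*isolation_days + 1.
Solve 50*isolation_days + 1 = -199: isolation_days = (-199 - 1) / 50 = -4.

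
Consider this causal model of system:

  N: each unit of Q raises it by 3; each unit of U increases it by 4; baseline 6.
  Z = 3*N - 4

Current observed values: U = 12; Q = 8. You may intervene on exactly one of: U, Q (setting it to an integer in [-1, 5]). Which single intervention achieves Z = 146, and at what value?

set U = 5

Intervening on U: with other inputs at their observed values, Z = 12*U + 86. Solving for 146 gives U = 5, within [-1, 5].
Intervening on Q: Z = 9*Q + 158. Reaching 146 requires Q = -4/3, not an integer.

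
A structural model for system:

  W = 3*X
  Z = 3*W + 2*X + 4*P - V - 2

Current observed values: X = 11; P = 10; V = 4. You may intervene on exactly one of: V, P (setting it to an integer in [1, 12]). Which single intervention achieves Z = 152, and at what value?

Intervening on V: with other inputs at their observed values, Z = -V + 159. Solving for 152 gives V = 7, within [1, 12].
Intervening on P: Z = 4*P + 115. Reaching 152 requires P = 37/4, not an integer.

set V = 7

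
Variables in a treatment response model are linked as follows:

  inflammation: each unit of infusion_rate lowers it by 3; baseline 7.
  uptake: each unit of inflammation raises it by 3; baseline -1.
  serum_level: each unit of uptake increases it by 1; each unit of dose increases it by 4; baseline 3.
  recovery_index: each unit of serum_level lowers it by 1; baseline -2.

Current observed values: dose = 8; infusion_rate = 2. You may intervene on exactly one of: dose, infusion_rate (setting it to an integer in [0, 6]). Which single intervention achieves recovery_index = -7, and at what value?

Intervening on dose: with other inputs at their observed values, recovery_index = -4*dose - 7. Solving for -7 gives dose = 0, within [0, 6].
Intervening on infusion_rate: recovery_index = 9*infusion_rate - 57. Reaching -7 requires infusion_rate = 50/9, not an integer.

set dose = 0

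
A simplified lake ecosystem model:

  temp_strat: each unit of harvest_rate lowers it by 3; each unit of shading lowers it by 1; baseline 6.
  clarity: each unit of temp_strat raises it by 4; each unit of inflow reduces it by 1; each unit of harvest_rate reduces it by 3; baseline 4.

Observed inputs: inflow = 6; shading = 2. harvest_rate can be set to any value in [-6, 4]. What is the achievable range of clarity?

-46 to 104

Substituting into the temp_strat equation gives temp_strat = -3*harvest_rate + 4.
Substituting into the clarity equation gives clarity = -15*harvest_rate + 14.
Linear in harvest_rate, so extremes are at the endpoints: harvest_rate = -6 gives clarity = 104; harvest_rate = 4 gives clarity = -46.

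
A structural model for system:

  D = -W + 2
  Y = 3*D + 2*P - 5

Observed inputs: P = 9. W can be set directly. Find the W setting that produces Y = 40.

W = -7

Substituting into the Y equation gives Y = -3*W + 19.
Solve -3*W + 19 = 40: W = (40 - 19) / -3 = -7.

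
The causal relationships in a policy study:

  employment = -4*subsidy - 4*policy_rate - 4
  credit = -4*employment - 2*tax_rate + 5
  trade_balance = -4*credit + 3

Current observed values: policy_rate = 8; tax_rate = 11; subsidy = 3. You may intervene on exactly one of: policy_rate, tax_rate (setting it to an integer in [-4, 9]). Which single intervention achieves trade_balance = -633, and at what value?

Intervening on policy_rate: with other inputs at their observed values, trade_balance = -64*policy_rate - 185. Solving for -633 gives policy_rate = 7, within [-4, 9].
Intervening on tax_rate: trade_balance = 8*tax_rate - 785. Reaching -633 requires tax_rate = 19, outside [-4, 9].

set policy_rate = 7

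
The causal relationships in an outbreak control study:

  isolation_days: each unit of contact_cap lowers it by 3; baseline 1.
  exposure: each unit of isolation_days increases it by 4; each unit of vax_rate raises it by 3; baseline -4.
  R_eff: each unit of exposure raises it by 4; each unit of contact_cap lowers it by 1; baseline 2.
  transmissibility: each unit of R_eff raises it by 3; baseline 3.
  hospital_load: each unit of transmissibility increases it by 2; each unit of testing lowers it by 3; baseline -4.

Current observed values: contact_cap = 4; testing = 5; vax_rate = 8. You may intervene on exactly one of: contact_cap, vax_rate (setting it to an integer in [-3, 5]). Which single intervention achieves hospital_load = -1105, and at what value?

Intervening on contact_cap: hospital_load = -294*contact_cap + 575. Reaching -1105 requires contact_cap = 40/7, not an integer.
Intervening on vax_rate: with other inputs at their observed values, hospital_load = 72*vax_rate - 1177. Solving for -1105 gives vax_rate = 1, within [-3, 5].

set vax_rate = 1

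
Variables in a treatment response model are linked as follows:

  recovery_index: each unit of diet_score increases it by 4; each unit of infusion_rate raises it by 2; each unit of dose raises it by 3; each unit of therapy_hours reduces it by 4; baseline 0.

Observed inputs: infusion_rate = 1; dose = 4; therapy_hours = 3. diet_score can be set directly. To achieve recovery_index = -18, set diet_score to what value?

diet_score = -5

Substituting into the recovery_index equation gives recovery_index = 4*diet_score + 2.
Solve 4*diet_score + 2 = -18: diet_score = (-18 - 2) / 4 = -5.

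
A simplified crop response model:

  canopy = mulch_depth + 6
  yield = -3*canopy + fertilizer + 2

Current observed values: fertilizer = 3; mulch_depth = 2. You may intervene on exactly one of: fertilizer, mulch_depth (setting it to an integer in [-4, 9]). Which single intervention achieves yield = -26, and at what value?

set fertilizer = -4

Intervening on fertilizer: with other inputs at their observed values, yield = fertilizer - 22. Solving for -26 gives fertilizer = -4, within [-4, 9].
Intervening on mulch_depth: yield = -3*mulch_depth - 13. Reaching -26 requires mulch_depth = 13/3, not an integer.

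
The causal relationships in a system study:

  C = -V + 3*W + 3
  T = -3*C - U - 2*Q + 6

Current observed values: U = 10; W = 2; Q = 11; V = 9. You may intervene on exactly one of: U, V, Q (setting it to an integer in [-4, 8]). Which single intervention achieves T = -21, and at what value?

Intervening on U: with other inputs at their observed values, T = -U - 16. Solving for -21 gives U = 5, within [-4, 8].
Intervening on V: T = 3*V - 53. Reaching -21 requires V = 32/3, not an integer.
Intervening on Q: T = -2*Q - 4. Reaching -21 requires Q = 17/2, not an integer.

set U = 5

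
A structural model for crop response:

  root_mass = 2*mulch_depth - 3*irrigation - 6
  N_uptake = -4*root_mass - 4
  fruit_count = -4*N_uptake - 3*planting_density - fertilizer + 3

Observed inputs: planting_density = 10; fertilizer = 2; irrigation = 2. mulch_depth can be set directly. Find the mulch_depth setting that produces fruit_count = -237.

Substituting into the root_mass equation gives root_mass = 2*mulch_depth - 12.
Substituting into the N_uptake equation gives N_uptake = -8*mulch_depth + 44.
Substituting into the fruit_count equation gives fruit_count = 32*mulch_depth - 205.
Solve 32*mulch_depth - 205 = -237: mulch_depth = (-237 + 205) / 32 = -1.

mulch_depth = -1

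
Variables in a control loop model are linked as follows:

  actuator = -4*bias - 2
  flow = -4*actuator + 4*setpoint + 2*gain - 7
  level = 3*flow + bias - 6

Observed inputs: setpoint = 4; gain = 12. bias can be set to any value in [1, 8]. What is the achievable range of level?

166 to 509

Substituting into the flow equation gives flow = 16*bias + 41.
Substituting into the level equation gives level = 49*bias + 117.
Linear in bias, so extremes are at the endpoints: bias = 1 gives level = 166; bias = 8 gives level = 509.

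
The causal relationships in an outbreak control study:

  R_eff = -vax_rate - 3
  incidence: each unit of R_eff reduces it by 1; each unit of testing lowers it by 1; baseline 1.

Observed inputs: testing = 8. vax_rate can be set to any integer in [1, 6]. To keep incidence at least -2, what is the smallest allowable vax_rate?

Substituting into the incidence equation gives incidence = vax_rate - 4.
Require vax_rate - 4 ≥ -2, so vax_rate ≥ 2.
The smallest integer in [1, 6] satisfying this is 2.

vax_rate = 2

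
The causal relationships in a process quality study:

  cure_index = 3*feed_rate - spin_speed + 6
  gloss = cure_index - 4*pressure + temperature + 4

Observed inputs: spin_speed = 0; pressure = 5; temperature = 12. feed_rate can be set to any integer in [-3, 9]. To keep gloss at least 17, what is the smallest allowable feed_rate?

Substituting into the cure_index equation gives cure_index = 3*feed_rate + 6.
This gives gloss = 3*feed_rate + 2.
Require 3*feed_rate + 2 ≥ 17, so feed_rate ≥ 5.
The smallest integer in [-3, 9] satisfying this is 5.

feed_rate = 5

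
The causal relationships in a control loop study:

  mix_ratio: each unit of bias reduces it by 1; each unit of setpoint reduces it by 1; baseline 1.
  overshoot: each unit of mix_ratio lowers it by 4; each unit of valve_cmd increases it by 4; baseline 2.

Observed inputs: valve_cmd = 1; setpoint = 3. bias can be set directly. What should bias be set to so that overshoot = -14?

Substituting into the mix_ratio equation gives mix_ratio = -bias - 2.
Substituting into the overshoot equation gives overshoot = 4*bias + 14.
Solve 4*bias + 14 = -14: bias = (-14 - 14) / 4 = -7.

bias = -7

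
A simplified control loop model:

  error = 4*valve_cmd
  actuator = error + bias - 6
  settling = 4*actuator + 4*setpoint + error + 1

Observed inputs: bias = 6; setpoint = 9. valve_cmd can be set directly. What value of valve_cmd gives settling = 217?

Substituting into the actuator equation gives actuator = 4*valve_cmd.
Substituting into the settling equation gives settling = 20*valve_cmd + 37.
Solve 20*valve_cmd + 37 = 217: valve_cmd = (217 - 37) / 20 = 9.

valve_cmd = 9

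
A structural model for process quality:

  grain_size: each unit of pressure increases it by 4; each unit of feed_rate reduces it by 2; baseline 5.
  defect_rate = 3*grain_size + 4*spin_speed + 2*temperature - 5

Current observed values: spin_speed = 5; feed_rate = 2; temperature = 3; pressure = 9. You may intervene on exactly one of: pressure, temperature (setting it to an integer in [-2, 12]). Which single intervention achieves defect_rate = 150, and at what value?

set temperature = 12

Intervening on pressure: defect_rate = 12*pressure + 24. Reaching 150 requires pressure = 21/2, not an integer.
Intervening on temperature: with other inputs at their observed values, defect_rate = 2*temperature + 126. Solving for 150 gives temperature = 12, within [-2, 12].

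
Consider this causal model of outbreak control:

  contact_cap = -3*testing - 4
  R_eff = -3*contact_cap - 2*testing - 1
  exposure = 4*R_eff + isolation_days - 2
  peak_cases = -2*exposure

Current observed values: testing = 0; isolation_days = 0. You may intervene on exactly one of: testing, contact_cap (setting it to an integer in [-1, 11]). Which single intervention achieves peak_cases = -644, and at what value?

Intervening on testing: with other inputs at their observed values, peak_cases = -56*testing - 84. Solving for -644 gives testing = 10, within [-1, 11].
Intervening on contact_cap: peak_cases = 24*contact_cap + 12. Reaching -644 requires contact_cap = -82/3, not an integer.

set testing = 10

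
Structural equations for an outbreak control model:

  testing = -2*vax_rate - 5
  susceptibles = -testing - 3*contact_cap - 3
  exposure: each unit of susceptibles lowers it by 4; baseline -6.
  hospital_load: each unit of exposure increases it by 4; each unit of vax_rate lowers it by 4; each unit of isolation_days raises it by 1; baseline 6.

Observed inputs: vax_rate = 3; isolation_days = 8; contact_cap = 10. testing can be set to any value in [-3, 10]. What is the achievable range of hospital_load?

458 to 666

Intervening on testing fixes its value directly, overriding its dependence on vax_rate.
Substituting into the susceptibles equation gives susceptibles = -testing - 33.
This gives exposure = 4*testing + 126.
Substituting into the hospital_load equation gives hospital_load = 16*testing + 506.
Linear in testing, so extremes are at the endpoints: testing = -3 gives hospital_load = 458; testing = 10 gives hospital_load = 666.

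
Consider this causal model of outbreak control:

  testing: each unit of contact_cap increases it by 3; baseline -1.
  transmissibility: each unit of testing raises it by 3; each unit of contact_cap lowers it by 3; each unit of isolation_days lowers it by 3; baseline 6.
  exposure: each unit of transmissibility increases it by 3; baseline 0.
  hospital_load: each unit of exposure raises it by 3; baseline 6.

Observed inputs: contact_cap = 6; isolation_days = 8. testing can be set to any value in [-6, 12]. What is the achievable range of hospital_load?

Intervening on testing fixes its value directly, overriding its dependence on contact_cap.
Substituting into the transmissibility equation gives transmissibility = 3*testing - 36.
This gives exposure = 9*testing - 108.
So hospital_load = 27*testing - 318.
Linear in testing, so extremes are at the endpoints: testing = -6 gives hospital_load = -480; testing = 12 gives hospital_load = 6.

-480 to 6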